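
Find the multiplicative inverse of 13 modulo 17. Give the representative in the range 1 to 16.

17 = 1·13 + 4
13 = 3·4 + 1
4 = 4·1 + 0
Back-substituting gives 13·4 ≡ 1 (mod 17).

4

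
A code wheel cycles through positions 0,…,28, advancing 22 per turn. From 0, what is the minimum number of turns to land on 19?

The inverse of 22 mod 29 is 4 (since 22·4 = 88 ≡ 1).
So x ≡ 4·19 = 76 ≡ 18 (mod 29).

18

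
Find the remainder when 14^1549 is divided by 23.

Square-and-reduce mod 23: 14^1≡14, 14^2≡12, 14^4≡6, 14^8≡13, 14^16≡8, 14^32≡18, 14^64≡2, 14^128≡4, 14^256≡16, 14^512≡3, 14^1024≡9.
Since 1549 = 1 + 4 + 8 + 512 + 1024 in binary, 14^1549 ≡ 14·6·13·3·9 ≡ 21 (mod 23).

21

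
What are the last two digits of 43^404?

01

Square-and-reduce mod 100: 43^1≡43, 43^2≡49, 43^4≡1, 43^8≡1, 43^16≡1, 43^32≡1, 43^64≡1, 43^128≡1, 43^256≡1.
Since 404 = 4 + 16 + 128 + 256 in binary, 43^404 ≡ 1·1·1·1 ≡ 1 (mod 100).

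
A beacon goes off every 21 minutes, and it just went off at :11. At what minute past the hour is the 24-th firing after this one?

35

24·21 = 504.
504 = 8·60 + 24, so 504 mod 60 = 24.
(11 + 24) mod 60 = 35.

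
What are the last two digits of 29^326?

Successive squares of 29 mod 100: 29^1≡29, 29^2≡41, 29^4≡81, 29^8≡61, 29^16≡21, 29^32≡41, 29^64≡81, 29^128≡61, 29^256≡21.
326 = 2 + 4 + 64 + 256, so 29^326 ≡ 41·81·81·21 ≡ 21 (mod 100).

21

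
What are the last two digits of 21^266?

21

Square-and-reduce mod 100: 21^1≡21, 21^2≡41, 21^4≡81, 21^8≡61, 21^16≡21, 21^32≡41, 21^64≡81, 21^128≡61, 21^256≡21.
Since 266 = 2 + 8 + 256 in binary, 21^266 ≡ 41·61·21 ≡ 21 (mod 100).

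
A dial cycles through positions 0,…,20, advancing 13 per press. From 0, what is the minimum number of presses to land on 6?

15

The inverse of 13 mod 21 is 13 (since 13·13 = 169 ≡ 1).
Multiplying both sides by 13: x ≡ 13·6 = 78 ≡ 15 (mod 21).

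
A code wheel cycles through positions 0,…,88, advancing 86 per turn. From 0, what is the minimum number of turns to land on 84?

61

86⁻¹ ≡ 59 (mod 89) because 86·59 = 5074 = 57·89 + 1.
Multiplying both sides by 59: x ≡ 59·84 = 4956 ≡ 61 (mod 89).
Check: 86·61 = 5246 = 58·89 + 84.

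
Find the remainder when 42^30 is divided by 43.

Square-and-reduce mod 43: 42^1≡42, 42^2≡1, 42^4≡1, 42^8≡1, 42^16≡1.
Since 30 = 2 + 4 + 8 + 16 in binary, 42^30 ≡ 1·1·1·1 ≡ 1 (mod 43).

1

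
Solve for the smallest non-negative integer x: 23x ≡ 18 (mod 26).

20

The inverse of 23 mod 26 is 17 (since 23·17 = 391 ≡ 1).
Multiplying both sides by 17: x ≡ 17·18 = 306 ≡ 20 (mod 26).
Check: 23·20 = 460 = 17·26 + 18.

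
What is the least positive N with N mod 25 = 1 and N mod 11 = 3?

x ≡ 3 (mod 11) gives x ∈ {3, 14, 25, 36, 47, 58, 69, 80, …}.
The first of these with x mod 25 = 1 is 201.

201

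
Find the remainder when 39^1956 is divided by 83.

49

Successive squares of 39 mod 83: 39^1≡39, 39^2≡27, 39^4≡65, 39^8≡75, 39^16≡64, 39^32≡29, 39^64≡11, 39^128≡38, 39^256≡33, 39^512≡10, 39^1024≡17.
1956 = 4 + 32 + 128 + 256 + 512 + 1024, so 39^1956 ≡ 65·29·38·33·10·17 ≡ 49 (mod 83).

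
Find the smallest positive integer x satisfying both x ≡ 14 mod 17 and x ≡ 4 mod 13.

82

Since 13·4 ≡ 1 (mod 17), take x = 4 + 13·((14−4)·4 mod 17) = 4 + 13·6 = 82.
Check: 82 mod 17 = 14, 82 mod 13 = 4.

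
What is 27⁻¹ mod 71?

27·50 = 1350 = 19·71 + 1, so 27⁻¹ ≡ 50 (mod 71).

50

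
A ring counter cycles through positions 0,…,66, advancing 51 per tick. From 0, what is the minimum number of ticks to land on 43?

51⁻¹ ≡ 46 (mod 67) because 51·46 = 2346 = 35·67 + 1.
So x ≡ 46·43 = 1978 ≡ 35 (mod 67).

35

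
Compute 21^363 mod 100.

61

By repeated squaring mod 100: 21^1≡21, 21^2≡41, 21^4≡81, 21^8≡61, 21^16≡21, 21^32≡41, 21^64≡81, 21^128≡61, 21^256≡21.
Since 363 = 1 + 2 + 8 + 32 + 64 + 256 in binary, 21^363 ≡ 21·41·61·41·81·21 ≡ 61 (mod 100).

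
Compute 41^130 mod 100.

Successive squares of 41 mod 100: 41^1≡41, 41^2≡81, 41^4≡61, 41^8≡21, 41^16≡41, 41^32≡81, 41^64≡61, 41^128≡21.
Since 130 = 2 + 128 in binary, 41^130 ≡ 81·21 ≡ 1 (mod 100).

1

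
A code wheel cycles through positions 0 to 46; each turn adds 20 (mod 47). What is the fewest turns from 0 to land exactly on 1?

40

47 = 2·20 + 7
20 = 2·7 + 6
7 = 1·6 + 1
6 = 6·1 + 0
Back-substituting gives 20·40 ≡ 1 (mod 47).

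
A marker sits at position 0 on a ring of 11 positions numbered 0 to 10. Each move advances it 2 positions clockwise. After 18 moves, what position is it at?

18·2 = 36.
Dividing 36 by 11 gives quotient 3 and remainder 3.
(0 + 3) mod 11 = 3.

3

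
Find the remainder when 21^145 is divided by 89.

Successive squares of 21 mod 89: 21^1≡21, 21^2≡85, 21^4≡16, 21^8≡78, 21^16≡32, 21^32≡45, 21^64≡67, 21^128≡39.
145 = 1 + 16 + 128, so 21^145 ≡ 21·32·39 ≡ 42 (mod 89).

42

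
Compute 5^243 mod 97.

Successive squares of 5 mod 97: 5^1≡5, 5^2≡25, 5^4≡43, 5^8≡6, 5^16≡36, 5^32≡35, 5^64≡61, 5^128≡35.
243 = 1 + 2 + 16 + 32 + 64 + 128, so 5^243 ≡ 5·25·36·35·61·35 ≡ 69 (mod 97).

69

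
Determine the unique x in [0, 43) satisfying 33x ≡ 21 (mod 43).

The inverse of 33 mod 43 is 30 (since 33·30 = 990 ≡ 1).
So x ≡ 30·21 = 630 ≡ 28 (mod 43).
Check: 33·28 = 924 = 21·43 + 21.

28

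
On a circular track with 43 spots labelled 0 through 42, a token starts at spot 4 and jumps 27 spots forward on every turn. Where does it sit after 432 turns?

15

432·27 = 11664.
11664 = 271·43 + 11, so 11664 mod 43 = 11.
(4 + 11) mod 43 = 15.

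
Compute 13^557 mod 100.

By repeated squaring mod 100: 13^1≡13, 13^2≡69, 13^4≡61, 13^8≡21, 13^16≡41, 13^32≡81, 13^64≡61, 13^128≡21, 13^256≡41, 13^512≡81.
557 = 1 + 4 + 8 + 32 + 512, so 13^557 ≡ 13·61·21·81·81 ≡ 33 (mod 100).

33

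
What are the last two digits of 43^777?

43

Successive squares of 43 mod 100: 43^1≡43, 43^2≡49, 43^4≡1, 43^8≡1, 43^16≡1, 43^32≡1, 43^64≡1, 43^128≡1, 43^256≡1, 43^512≡1.
Since 777 = 1 + 8 + 256 + 512 in binary, 43^777 ≡ 43·1·1·1 ≡ 43 (mod 100).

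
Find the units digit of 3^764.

1

The units digit of 3^n cycles with period 4: 3, 9, 7, 1, …
764 mod 4 = 0, so the last digit matches 3^4 = 1.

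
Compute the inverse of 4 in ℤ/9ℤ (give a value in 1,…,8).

7

9 = 2·4 + 1
4 = 4·1 + 0
Back-substituting gives 4·7 ≡ 1 (mod 9).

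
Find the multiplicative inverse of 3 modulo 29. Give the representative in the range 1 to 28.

29 = 9·3 + 2
3 = 1·2 + 1
2 = 2·1 + 0
Back-substituting gives 3·10 ≡ 1 (mod 29).

10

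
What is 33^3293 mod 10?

The units digit of 33^n cycles with period 4: 3, 9, 7, 1, …
3293 leaves remainder 1 on division by 4, so 33^3293 ends in 3.

3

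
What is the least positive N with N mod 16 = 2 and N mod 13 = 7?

98

x ≡ 7 (mod 13) gives x ∈ {7, 20, 33, 46, 59, 72, 85, 98}.
The first of these with x mod 16 = 2 is 98.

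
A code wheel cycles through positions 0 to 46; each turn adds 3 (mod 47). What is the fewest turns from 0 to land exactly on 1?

16

47 = 15·3 + 2
3 = 1·2 + 1
2 = 2·1 + 0
Back-substituting gives 3·16 ≡ 1 (mod 47).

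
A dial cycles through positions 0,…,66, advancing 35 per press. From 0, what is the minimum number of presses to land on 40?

The inverse of 35 mod 67 is 23 (since 35·23 = 805 ≡ 1).
So x ≡ 23·40 = 920 ≡ 49 (mod 67).

49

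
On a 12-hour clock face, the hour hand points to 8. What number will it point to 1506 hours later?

2

1506 = 125·12 + 6, so 1506 mod 12 = 6.
8 + 6 → 2 on a 12-hour dial.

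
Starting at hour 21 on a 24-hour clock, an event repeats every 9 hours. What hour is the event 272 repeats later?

272·9 = 2448.
2448 mod 24 = 0 (since 102·24 = 2448).
(21 + 0) mod 24 = 21.

21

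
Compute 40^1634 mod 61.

Square-and-reduce mod 61: 40^1≡40, 40^2≡14, 40^4≡13, 40^8≡47, 40^16≡13, 40^32≡47, 40^64≡13, 40^128≡47, 40^256≡13, 40^512≡47, 40^1024≡13.
1634 = 2 + 32 + 64 + 512 + 1024, so 40^1634 ≡ 14·47·13·47·13 ≡ 14 (mod 61).

14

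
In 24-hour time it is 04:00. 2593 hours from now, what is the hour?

5

2593 mod 24 = 1 (since 108·24 = 2592).
(4 + 1) mod 24 = 5.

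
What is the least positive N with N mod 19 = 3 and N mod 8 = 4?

60

Since 8·12 ≡ 1 (mod 19), take x = 4 + 8·((3−4)·12 mod 19) = 4 + 8·7 = 60.
Check: 60 mod 19 = 3, 60 mod 8 = 4.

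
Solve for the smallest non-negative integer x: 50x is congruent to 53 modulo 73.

50⁻¹ ≡ 19 (mod 73) because 50·19 = 950 = 13·73 + 1.
Multiplying both sides by 19: x ≡ 19·53 = 1007 ≡ 58 (mod 73).
Check: 50·58 = 2900 = 39·73 + 53.

58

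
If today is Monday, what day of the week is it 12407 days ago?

Dividing 12407 by 7 gives quotient 1772 and remainder 3.
Monday − 3 days → Friday.

Friday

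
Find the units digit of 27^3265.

7

Last digits of 7^n: 7, 9, 3, 1 (period 4).
3265 mod 4 = 1, so the last digit matches 7^1 = 7.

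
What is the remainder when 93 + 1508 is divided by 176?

17

1508 − 8·176 = 100, so 1508 ≡ 100 (mod 176).
(93 + 100) mod 176 = 17.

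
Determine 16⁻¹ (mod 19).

6

19 = 1·16 + 3
16 = 5·3 + 1
3 = 3·1 + 0
Back-substituting gives 16·6 ≡ 1 (mod 19).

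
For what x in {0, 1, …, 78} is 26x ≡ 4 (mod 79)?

67

The inverse of 26 mod 79 is 76 (since 26·76 = 1976 ≡ 1).
Multiplying both sides by 76: x ≡ 76·4 = 304 ≡ 67 (mod 79).
Check: 26·67 = 1742 = 22·79 + 4.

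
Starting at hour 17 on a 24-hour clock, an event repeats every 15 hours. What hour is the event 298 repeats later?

298·15 = 4470.
4470 mod 24 = 6 (since 186·24 = 4464).
(17 + 6) mod 24 = 23.

23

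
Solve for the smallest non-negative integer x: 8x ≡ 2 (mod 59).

8⁻¹ ≡ 37 (mod 59) because 8·37 = 296 = 5·59 + 1.
So x ≡ 37·2 = 74 ≡ 15 (mod 59).
Check: 8·15 = 120 = 2·59 + 2.

15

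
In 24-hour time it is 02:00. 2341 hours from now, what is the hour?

15

2341 − 97·24 = 13, so 2341 ≡ 13 (mod 24).
(2 + 13) mod 24 = 15.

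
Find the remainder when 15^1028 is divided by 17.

16

Successive squares of 15 mod 17: 15^1≡15, 15^2≡4, 15^4≡16, 15^8≡1, 15^16≡1, 15^32≡1, 15^64≡1, 15^128≡1, 15^256≡1, 15^512≡1, 15^1024≡1.
1028 = 4 + 1024, so 15^1028 ≡ 16·1 ≡ 16 (mod 17).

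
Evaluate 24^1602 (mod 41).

2

By repeated squaring mod 41: 24^1≡24, 24^2≡2, 24^4≡4, 24^8≡16, 24^16≡10, 24^32≡18, 24^64≡37, 24^128≡16, 24^256≡10, 24^512≡18, 24^1024≡37.
Since 1602 = 2 + 64 + 512 + 1024 in binary, 24^1602 ≡ 2·37·18·37 ≡ 2 (mod 41).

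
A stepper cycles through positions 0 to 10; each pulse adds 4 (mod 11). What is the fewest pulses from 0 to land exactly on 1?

11 = 2·4 + 3
4 = 1·3 + 1
3 = 3·1 + 0
Back-substituting gives 4·3 ≡ 1 (mod 11).

3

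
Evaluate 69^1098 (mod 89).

87

Successive squares of 69 mod 89: 69^1≡69, 69^2≡44, 69^4≡67, 69^8≡39, 69^16≡8, 69^32≡64, 69^64≡2, 69^128≡4, 69^256≡16, 69^512≡78, 69^1024≡32.
Since 1098 = 2 + 8 + 64 + 1024 in binary, 69^1098 ≡ 44·39·2·32 ≡ 87 (mod 89).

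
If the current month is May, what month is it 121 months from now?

121 mod 12 = 1 (since 10·12 = 120).
May + 1 month → June.

June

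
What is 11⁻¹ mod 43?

43 = 3·11 + 10
11 = 1·10 + 1
10 = 10·1 + 0
Back-substituting gives 11·4 ≡ 1 (mod 43).

4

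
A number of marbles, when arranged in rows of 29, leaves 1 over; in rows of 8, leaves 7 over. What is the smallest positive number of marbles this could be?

Since 8·11 ≡ 1 (mod 29), take x = 7 + 8·((1−7)·11 mod 29) = 7 + 8·21 = 175.
Check: 175 mod 29 = 1, 175 mod 8 = 7.

175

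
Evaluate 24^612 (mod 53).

Successive squares of 24 mod 53: 24^1≡24, 24^2≡46, 24^4≡49, 24^8≡16, 24^16≡44, 24^32≡28, 24^64≡42, 24^128≡15, 24^256≡13, 24^512≡10.
Since 612 = 4 + 32 + 64 + 512 in binary, 24^612 ≡ 49·28·42·10 ≡ 24 (mod 53).

24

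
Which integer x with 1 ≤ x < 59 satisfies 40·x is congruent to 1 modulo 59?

59 = 1·40 + 19
40 = 2·19 + 2
19 = 9·2 + 1
2 = 2·1 + 0
Back-substituting gives 40·31 ≡ 1 (mod 59).

31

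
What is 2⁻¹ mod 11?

6

11 = 5·2 + 1
2 = 2·1 + 0
Back-substituting gives 2·6 ≡ 1 (mod 11).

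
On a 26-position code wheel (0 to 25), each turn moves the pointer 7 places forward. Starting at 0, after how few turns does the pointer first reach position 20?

The inverse of 7 mod 26 is 15 (since 7·15 = 105 ≡ 1).
So x ≡ 15·20 = 300 ≡ 14 (mod 26).
Check: 7·14 = 98 = 3·26 + 20.

14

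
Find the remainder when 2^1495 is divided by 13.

Square-and-reduce mod 13: 2^1≡2, 2^2≡4, 2^4≡3, 2^8≡9, 2^16≡3, 2^32≡9, 2^64≡3, 2^128≡9, 2^256≡3, 2^512≡9, 2^1024≡3.
Since 1495 = 1 + 2 + 4 + 16 + 64 + 128 + 256 + 1024 in binary, 2^1495 ≡ 2·4·3·3·3·9·3·3 ≡ 11 (mod 13).

11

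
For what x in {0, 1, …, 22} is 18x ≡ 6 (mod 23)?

8

18⁻¹ ≡ 9 (mod 23) because 18·9 = 162 = 7·23 + 1.
So x ≡ 9·6 = 54 ≡ 8 (mod 23).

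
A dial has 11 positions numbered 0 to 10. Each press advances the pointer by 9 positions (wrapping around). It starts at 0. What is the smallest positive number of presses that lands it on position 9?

1

9⁻¹ ≡ 5 (mod 11) because 9·5 = 45 = 4·11 + 1.
Multiplying both sides by 5: x ≡ 5·9 = 45 ≡ 1 (mod 11).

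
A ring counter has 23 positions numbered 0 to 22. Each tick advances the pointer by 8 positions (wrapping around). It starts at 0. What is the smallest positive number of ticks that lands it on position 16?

The inverse of 8 mod 23 is 3 (since 8·3 = 24 ≡ 1).
So x ≡ 3·16 = 48 ≡ 2 (mod 23).

2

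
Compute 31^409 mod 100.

By repeated squaring mod 100: 31^1≡31, 31^2≡61, 31^4≡21, 31^8≡41, 31^16≡81, 31^32≡61, 31^64≡21, 31^128≡41, 31^256≡81.
Since 409 = 1 + 8 + 16 + 128 + 256 in binary, 31^409 ≡ 31·41·81·41·81 ≡ 71 (mod 100).

71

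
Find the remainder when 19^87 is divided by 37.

Successive squares of 19 mod 37: 19^1≡19, 19^2≡28, 19^4≡7, 19^8≡12, 19^16≡33, 19^32≡16, 19^64≡34.
Since 87 = 1 + 2 + 4 + 16 + 64 in binary, 19^87 ≡ 19·28·7·33·34 ≡ 29 (mod 37).

29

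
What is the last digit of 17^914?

The units digit of 17^n cycles with period 4: 7, 9, 3, 1, …
914 leaves remainder 2 on division by 4, so 17^914 ends in 9.

9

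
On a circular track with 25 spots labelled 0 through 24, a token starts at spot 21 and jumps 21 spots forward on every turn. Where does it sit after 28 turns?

28·21 = 588.
588 = 23·25 + 13, so 588 mod 25 = 13.
(21 + 13) mod 25 = 9.

9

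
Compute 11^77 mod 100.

71

Square-and-reduce mod 100: 11^1≡11, 11^2≡21, 11^4≡41, 11^8≡81, 11^16≡61, 11^32≡21, 11^64≡41.
Since 77 = 1 + 4 + 8 + 64 in binary, 11^77 ≡ 11·41·81·41 ≡ 71 (mod 100).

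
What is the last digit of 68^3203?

2

The units digit of 68^n cycles with period 4: 8, 4, 2, 6, …
3203 leaves remainder 3 on division by 4, so 68^3203 ends in 2.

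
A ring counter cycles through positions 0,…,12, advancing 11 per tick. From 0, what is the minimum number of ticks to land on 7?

3

The inverse of 11 mod 13 is 6 (since 11·6 = 66 ≡ 1).
Multiplying both sides by 6: x ≡ 6·7 = 42 ≡ 3 (mod 13).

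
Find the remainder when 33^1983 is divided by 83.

By repeated squaring mod 83: 33^1≡33, 33^2≡10, 33^4≡17, 33^8≡40, 33^16≡23, 33^32≡31, 33^64≡48, 33^128≡63, 33^256≡68, 33^512≡59, 33^1024≡78.
Since 1983 = 1 + 2 + 4 + 8 + 16 + 32 + 128 + 256 + 512 + 1024 in binary, 33^1983 ≡ 33·10·17·40·23·31·63·68·59·78 ≡ 51 (mod 83).

51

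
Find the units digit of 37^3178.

9

The units digit of 37^n cycles with period 4: 7, 9, 3, 1, …
3178 leaves remainder 2 on division by 4, so 37^3178 ends in 9.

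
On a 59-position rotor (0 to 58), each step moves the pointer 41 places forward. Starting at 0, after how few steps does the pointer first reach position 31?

54

41⁻¹ ≡ 36 (mod 59) because 41·36 = 1476 = 25·59 + 1.
So x ≡ 36·31 = 1116 ≡ 54 (mod 59).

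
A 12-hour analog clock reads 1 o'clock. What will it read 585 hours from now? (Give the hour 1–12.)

10

Dividing 585 by 12 gives quotient 48 and remainder 9.
1 + 9 → 10 on a 12-hour dial.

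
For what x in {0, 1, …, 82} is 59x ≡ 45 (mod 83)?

The inverse of 59 mod 83 is 38 (since 59·38 = 2242 ≡ 1).
Multiplying both sides by 38: x ≡ 38·45 = 1710 ≡ 50 (mod 83).
Check: 59·50 = 2950 = 35·83 + 45.

50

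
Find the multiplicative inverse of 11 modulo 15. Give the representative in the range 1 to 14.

11

15 = 1·11 + 4
11 = 2·4 + 3
4 = 1·3 + 1
3 = 3·1 + 0
Back-substituting gives 11·11 ≡ 1 (mod 15).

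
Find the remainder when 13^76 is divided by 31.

18

Square-and-reduce mod 31: 13^1≡13, 13^2≡14, 13^4≡10, 13^8≡7, 13^16≡18, 13^32≡14, 13^64≡10.
76 = 4 + 8 + 64, so 13^76 ≡ 10·7·10 ≡ 18 (mod 31).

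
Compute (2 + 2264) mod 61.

9

2264 = 37·61 + 7, so 2264 mod 61 = 7.
(2 + 7) mod 61 = 9.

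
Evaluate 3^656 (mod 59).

57

By repeated squaring mod 59: 3^1≡3, 3^2≡9, 3^4≡22, 3^8≡12, 3^16≡26, 3^32≡27, 3^64≡21, 3^128≡28, 3^256≡17, 3^512≡53.
656 = 16 + 128 + 512, so 3^656 ≡ 26·28·53 ≡ 57 (mod 59).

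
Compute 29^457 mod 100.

9

By repeated squaring mod 100: 29^1≡29, 29^2≡41, 29^4≡81, 29^8≡61, 29^16≡21, 29^32≡41, 29^64≡81, 29^128≡61, 29^256≡21.
457 = 1 + 8 + 64 + 128 + 256, so 29^457 ≡ 29·61·81·61·21 ≡ 9 (mod 100).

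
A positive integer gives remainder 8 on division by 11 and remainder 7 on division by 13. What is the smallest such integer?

85

Since 13·6 ≡ 1 (mod 11), take x = 7 + 13·((8−7)·6 mod 11) = 7 + 13·6 = 85.
Check: 85 mod 11 = 8, 85 mod 13 = 7.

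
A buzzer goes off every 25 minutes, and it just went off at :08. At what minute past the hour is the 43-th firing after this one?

3

43·25 = 1075.
Dividing 1075 by 60 gives quotient 17 and remainder 55.
(8 + 55) mod 60 = 3.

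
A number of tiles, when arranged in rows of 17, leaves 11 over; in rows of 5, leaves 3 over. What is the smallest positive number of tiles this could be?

x ≡ 3 (mod 5) gives x ∈ {3, 8, 13, 18, 23, 28}.
The first of these with x mod 17 = 11 is 28.

28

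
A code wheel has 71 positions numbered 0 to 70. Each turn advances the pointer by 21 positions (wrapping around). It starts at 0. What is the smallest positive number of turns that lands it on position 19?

The inverse of 21 mod 71 is 44 (since 21·44 = 924 ≡ 1).
So x ≡ 44·19 = 836 ≡ 55 (mod 71).
Check: 21·55 = 1155 = 16·71 + 19.

55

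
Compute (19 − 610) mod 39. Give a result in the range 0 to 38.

Dividing 610 by 39 gives quotient 15 and remainder 25.
(19 − 25) mod 39 = 33.

33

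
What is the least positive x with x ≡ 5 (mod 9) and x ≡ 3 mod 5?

23

x ≡ 3 (mod 5) gives x ∈ {3, 8, 13, 18, 23}.
The first of these with x mod 9 = 5 is 23.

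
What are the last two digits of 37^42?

69

By repeated squaring mod 100: 37^1≡37, 37^2≡69, 37^4≡61, 37^8≡21, 37^16≡41, 37^32≡81.
Since 42 = 2 + 8 + 32 in binary, 37^42 ≡ 69·21·81 ≡ 69 (mod 100).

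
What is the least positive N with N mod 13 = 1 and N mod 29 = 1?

1

Since 29·9 ≡ 1 (mod 13), take x = 1 + 29·((1−1)·9 mod 13) = 1 + 29·0 = 1.
Check: 1 mod 13 = 1, 1 mod 29 = 1.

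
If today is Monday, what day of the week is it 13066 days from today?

Friday

13066 − 1866·7 = 4, so 13066 ≡ 4 (mod 7).
Monday + 4 days → Friday.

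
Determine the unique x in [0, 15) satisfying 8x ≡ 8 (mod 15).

8⁻¹ ≡ 2 (mod 15) because 8·2 = 16 = 1·15 + 1.
So x ≡ 2·8 = 16 ≡ 1 (mod 15).
Check: 8·1 = 8 = 0·15 + 8.

1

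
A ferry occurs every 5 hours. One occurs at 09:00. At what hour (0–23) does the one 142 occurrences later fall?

142·5 = 710.
710 − 29·24 = 14, so 710 ≡ 14 (mod 24).
(9 + 14) mod 24 = 23.

23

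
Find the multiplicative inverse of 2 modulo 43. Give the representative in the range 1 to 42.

43 = 21·2 + 1
2 = 2·1 + 0
Back-substituting gives 2·22 ≡ 1 (mod 43).

22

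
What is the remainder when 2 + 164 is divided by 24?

22

164 − 6·24 = 20, so 164 ≡ 20 (mod 24).
(2 + 20) mod 24 = 22.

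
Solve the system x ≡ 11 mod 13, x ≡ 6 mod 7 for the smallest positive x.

76

x ≡ 6 (mod 7) gives x ∈ {6, 13, 20, 27, 34, 41, 48, 55, …}.
The first of these with x mod 13 = 11 is 76.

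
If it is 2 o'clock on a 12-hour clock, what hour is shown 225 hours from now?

11

225 mod 12 = 9 (since 18·12 = 216).
2 + 9 → 11 on a 12-hour dial.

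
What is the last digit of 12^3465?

Powers of 2 mod 10 repeat with period 4: 2, 4, 8, 6.
3465 leaves remainder 1 on division by 4, so 12^3465 ends in 2.

2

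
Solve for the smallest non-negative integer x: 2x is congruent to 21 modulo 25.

2⁻¹ ≡ 13 (mod 25) because 2·13 = 26 = 1·25 + 1.
Multiplying both sides by 13: x ≡ 13·21 = 273 ≡ 23 (mod 25).
Check: 2·23 = 46 = 1·25 + 21.

23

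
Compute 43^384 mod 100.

By repeated squaring mod 100: 43^1≡43, 43^2≡49, 43^4≡1, 43^8≡1, 43^16≡1, 43^32≡1, 43^64≡1, 43^128≡1, 43^256≡1.
384 = 128 + 256, so 43^384 ≡ 1·1 ≡ 1 (mod 100).

1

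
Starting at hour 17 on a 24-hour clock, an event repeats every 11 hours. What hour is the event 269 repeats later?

269·11 = 2959.
2959 = 123·24 + 7, so 2959 mod 24 = 7.
(17 + 7) mod 24 = 0.

0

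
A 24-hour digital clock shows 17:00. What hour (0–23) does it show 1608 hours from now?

17

1608 − 67·24 = 0, so 1608 ≡ 0 (mod 24).
(17 + 0) mod 24 = 17.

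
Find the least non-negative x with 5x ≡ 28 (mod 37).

13

The inverse of 5 mod 37 is 15 (since 5·15 = 75 ≡ 1).
So x ≡ 15·28 = 420 ≡ 13 (mod 37).
Check: 5·13 = 65 = 1·37 + 28.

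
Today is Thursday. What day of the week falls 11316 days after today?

Dividing 11316 by 7 gives quotient 1616 and remainder 4.
Thursday + 4 days → Monday.

Monday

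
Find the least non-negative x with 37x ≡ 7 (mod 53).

36

37⁻¹ ≡ 43 (mod 53) because 37·43 = 1591 = 30·53 + 1.
So x ≡ 43·7 = 301 ≡ 36 (mod 53).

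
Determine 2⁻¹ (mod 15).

2·8 = 16 = 1·15 + 1, so 2⁻¹ ≡ 8 (mod 15).

8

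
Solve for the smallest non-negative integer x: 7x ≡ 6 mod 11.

4

The inverse of 7 mod 11 is 8 (since 7·8 = 56 ≡ 1).
So x ≡ 8·6 = 48 ≡ 4 (mod 11).
Check: 7·4 = 28 = 2·11 + 6.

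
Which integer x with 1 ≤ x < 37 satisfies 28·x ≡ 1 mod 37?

4

37 = 1·28 + 9
28 = 3·9 + 1
9 = 9·1 + 0
Back-substituting gives 28·4 ≡ 1 (mod 37).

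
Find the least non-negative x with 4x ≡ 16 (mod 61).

4

4⁻¹ ≡ 46 (mod 61) because 4·46 = 184 = 3·61 + 1.
So x ≡ 46·16 = 736 ≡ 4 (mod 61).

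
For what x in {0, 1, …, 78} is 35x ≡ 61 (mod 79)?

4

35⁻¹ ≡ 70 (mod 79) because 35·70 = 2450 = 31·79 + 1.
Multiplying both sides by 70: x ≡ 70·61 = 4270 ≡ 4 (mod 79).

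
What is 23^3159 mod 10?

7

Last digits of 3^n: 3, 9, 7, 1 (period 4).
3159 mod 4 = 3, so the last digit matches 3^3 = 7.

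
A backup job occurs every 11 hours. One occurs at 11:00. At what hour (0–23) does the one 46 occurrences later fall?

46·11 = 506.
Dividing 506 by 24 gives quotient 21 and remainder 2.
(11 + 2) mod 24 = 13.

13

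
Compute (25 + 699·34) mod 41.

699·34 = 23766.
23766 mod 41 = 27 (since 579·41 = 23739).
(25 + 27) mod 41 = 11.

11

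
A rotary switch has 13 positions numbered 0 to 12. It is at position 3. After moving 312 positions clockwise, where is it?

3

312 = 24·13 + 0, so 312 mod 13 = 0.
(3 + 0) mod 13 = 3.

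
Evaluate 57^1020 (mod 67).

40

By repeated squaring mod 67: 57^1≡57, 57^2≡33, 57^4≡17, 57^8≡21, 57^16≡39, 57^32≡47, 57^64≡65, 57^128≡4, 57^256≡16, 57^512≡55.
1020 = 4 + 8 + 16 + 32 + 64 + 128 + 256 + 512, so 57^1020 ≡ 17·21·39·47·65·4·16·55 ≡ 40 (mod 67).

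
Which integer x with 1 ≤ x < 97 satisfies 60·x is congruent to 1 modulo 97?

97 = 1·60 + 37
60 = 1·37 + 23
37 = 1·23 + 14
23 = 1·14 + 9
14 = 1·9 + 5
9 = 1·5 + 4
5 = 1·4 + 1
4 = 4·1 + 0
Back-substituting gives 60·76 ≡ 1 (mod 97).

76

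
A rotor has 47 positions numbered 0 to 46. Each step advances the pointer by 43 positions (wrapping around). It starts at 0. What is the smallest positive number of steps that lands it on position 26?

17

The inverse of 43 mod 47 is 35 (since 43·35 = 1505 ≡ 1).
So x ≡ 35·26 = 910 ≡ 17 (mod 47).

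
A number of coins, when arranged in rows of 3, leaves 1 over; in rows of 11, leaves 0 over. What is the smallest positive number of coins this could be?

22

x ≡ 1 (mod 3) gives x ∈ {1, 4, 7, 10, 13, 16, 19, 22}.
The first of these with x mod 11 = 0 is 22.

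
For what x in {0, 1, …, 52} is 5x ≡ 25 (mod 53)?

The inverse of 5 mod 53 is 32 (since 5·32 = 160 ≡ 1).
So x ≡ 32·25 = 800 ≡ 5 (mod 53).

5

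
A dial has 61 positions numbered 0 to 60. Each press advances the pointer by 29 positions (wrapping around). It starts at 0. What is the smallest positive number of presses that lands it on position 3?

29⁻¹ ≡ 40 (mod 61) because 29·40 = 1160 = 19·61 + 1.
Multiplying both sides by 40: x ≡ 40·3 = 120 ≡ 59 (mod 61).

59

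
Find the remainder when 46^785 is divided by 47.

46

By repeated squaring mod 47: 46^1≡46, 46^2≡1, 46^4≡1, 46^8≡1, 46^16≡1, 46^32≡1, 46^64≡1, 46^128≡1, 46^256≡1, 46^512≡1.
785 = 1 + 16 + 256 + 512, so 46^785 ≡ 46·1·1·1 ≡ 46 (mod 47).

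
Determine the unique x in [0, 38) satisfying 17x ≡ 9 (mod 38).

17⁻¹ ≡ 9 (mod 38) because 17·9 = 153 = 4·38 + 1.
Multiplying both sides by 9: x ≡ 9·9 = 81 ≡ 5 (mod 38).
Check: 17·5 = 85 = 2·38 + 9.

5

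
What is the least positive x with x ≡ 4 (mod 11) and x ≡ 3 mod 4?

15

Since 4·3 ≡ 1 (mod 11), take x = 3 + 4·((4−3)·3 mod 11) = 3 + 4·3 = 15.
Check: 15 mod 11 = 4, 15 mod 4 = 3.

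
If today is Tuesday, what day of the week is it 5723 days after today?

5723 = 817·7 + 4, so 5723 mod 7 = 4.
Tuesday + 4 days → Saturday.

Saturday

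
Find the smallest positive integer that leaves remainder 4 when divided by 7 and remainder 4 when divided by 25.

4

Since 25·2 ≡ 1 (mod 7), take x = 4 + 25·((4−4)·2 mod 7) = 4 + 25·0 = 4.
Check: 4 mod 7 = 4, 4 mod 25 = 4.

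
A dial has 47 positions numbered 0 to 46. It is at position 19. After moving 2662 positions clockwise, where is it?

2662 − 56·47 = 30, so 2662 ≡ 30 (mod 47).
(19 + 30) mod 47 = 2.

2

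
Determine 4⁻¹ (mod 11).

11 = 2·4 + 3
4 = 1·3 + 1
3 = 3·1 + 0
Back-substituting gives 4·3 ≡ 1 (mod 11).

3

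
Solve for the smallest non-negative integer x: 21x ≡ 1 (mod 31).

21⁻¹ ≡ 3 (mod 31) because 21·3 = 63 = 2·31 + 1.
So x ≡ 3·1 = 3 ≡ 3 (mod 31).

3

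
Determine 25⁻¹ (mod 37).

3

37 = 1·25 + 12
25 = 2·12 + 1
12 = 12·1 + 0
Back-substituting gives 25·3 ≡ 1 (mod 37).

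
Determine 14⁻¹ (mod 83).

6

14·6 = 84 = 1·83 + 1, so 14⁻¹ ≡ 6 (mod 83).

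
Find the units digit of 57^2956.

1

The units digit of 57^n cycles with period 4: 7, 9, 3, 1, …
2956 leaves remainder 0 on division by 4, so 57^2956 ends in 1.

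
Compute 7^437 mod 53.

Successive squares of 7 mod 53: 7^1≡7, 7^2≡49, 7^4≡16, 7^8≡44, 7^16≡28, 7^32≡42, 7^64≡15, 7^128≡13, 7^256≡10.
437 = 1 + 4 + 16 + 32 + 128 + 256, so 7^437 ≡ 7·16·28·42·13·10 ≡ 9 (mod 53).

9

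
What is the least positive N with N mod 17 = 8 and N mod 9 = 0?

x ≡ 0 (mod 9) gives x ∈ {0, 9, 18, 27, 36, 45, 54, 63, …}.
The first of these with x mod 17 = 8 is 144.

144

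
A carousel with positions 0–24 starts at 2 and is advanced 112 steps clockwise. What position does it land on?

112 − 4·25 = 12, so 112 ≡ 12 (mod 25).
(2 + 12) mod 25 = 14.

14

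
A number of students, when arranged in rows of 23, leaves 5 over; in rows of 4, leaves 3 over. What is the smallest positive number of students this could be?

51

x ≡ 3 (mod 4) gives x ∈ {3, 7, 11, 15, 19, 23, 27, 31, …}.
The first of these with x mod 23 = 5 is 51.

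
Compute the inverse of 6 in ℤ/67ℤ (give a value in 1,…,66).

56

6·56 = 336 = 5·67 + 1, so 6⁻¹ ≡ 56 (mod 67).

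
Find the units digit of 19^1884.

1

Last digits of 9^n: 9, 1 (period 2).
1884 leaves remainder 0 on division by 2, so 19^1884 ends in 1.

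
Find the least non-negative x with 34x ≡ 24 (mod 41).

20

The inverse of 34 mod 41 is 35 (since 34·35 = 1190 ≡ 1).
So x ≡ 35·24 = 840 ≡ 20 (mod 41).
Check: 34·20 = 680 = 16·41 + 24.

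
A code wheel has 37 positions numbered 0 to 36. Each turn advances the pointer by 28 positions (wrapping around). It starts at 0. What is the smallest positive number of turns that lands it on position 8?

28⁻¹ ≡ 4 (mod 37) because 28·4 = 112 = 3·37 + 1.
Multiplying both sides by 4: x ≡ 4·8 = 32 ≡ 32 (mod 37).
Check: 28·32 = 896 = 24·37 + 8.

32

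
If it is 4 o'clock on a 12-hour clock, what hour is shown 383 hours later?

Dividing 383 by 12 gives quotient 31 and remainder 11.
4 + 11 → 3 on a 12-hour dial.

3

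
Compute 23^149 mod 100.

By repeated squaring mod 100: 23^1≡23, 23^2≡29, 23^4≡41, 23^8≡81, 23^16≡61, 23^32≡21, 23^64≡41, 23^128≡81.
149 = 1 + 4 + 16 + 128, so 23^149 ≡ 23·41·61·81 ≡ 63 (mod 100).

63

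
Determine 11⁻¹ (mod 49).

9

49 = 4·11 + 5
11 = 2·5 + 1
5 = 5·1 + 0
Back-substituting gives 11·9 ≡ 1 (mod 49).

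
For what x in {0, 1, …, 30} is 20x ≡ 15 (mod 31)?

20⁻¹ ≡ 14 (mod 31) because 20·14 = 280 = 9·31 + 1.
So x ≡ 14·15 = 210 ≡ 24 (mod 31).
Check: 20·24 = 480 = 15·31 + 15.

24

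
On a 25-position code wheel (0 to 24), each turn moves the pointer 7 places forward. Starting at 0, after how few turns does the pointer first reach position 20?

7⁻¹ ≡ 18 (mod 25) because 7·18 = 126 = 5·25 + 1.
Multiplying both sides by 18: x ≡ 18·20 = 360 ≡ 10 (mod 25).

10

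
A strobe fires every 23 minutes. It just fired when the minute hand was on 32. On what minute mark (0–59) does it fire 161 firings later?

15

161·23 = 3703.
3703 mod 60 = 43 (since 61·60 = 3660).
(32 + 43) mod 60 = 15.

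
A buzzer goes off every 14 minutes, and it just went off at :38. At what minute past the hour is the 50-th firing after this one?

50·14 = 700.
Dividing 700 by 60 gives quotient 11 and remainder 40.
(38 + 40) mod 60 = 18.

18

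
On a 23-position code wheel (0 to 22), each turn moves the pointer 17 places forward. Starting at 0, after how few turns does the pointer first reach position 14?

13

The inverse of 17 mod 23 is 19 (since 17·19 = 323 ≡ 1).
So x ≡ 19·14 = 266 ≡ 13 (mod 23).
Check: 17·13 = 221 = 9·23 + 14.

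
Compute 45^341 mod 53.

Successive squares of 45 mod 53: 45^1≡45, 45^2≡11, 45^4≡15, 45^8≡13, 45^16≡10, 45^32≡47, 45^64≡36, 45^128≡24, 45^256≡46.
341 = 1 + 4 + 16 + 64 + 256, so 45^341 ≡ 45·15·10·36·46 ≡ 35 (mod 53).

35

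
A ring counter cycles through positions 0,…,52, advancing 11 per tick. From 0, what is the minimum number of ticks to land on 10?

25

11⁻¹ ≡ 29 (mod 53) because 11·29 = 319 = 6·53 + 1.
So x ≡ 29·10 = 290 ≡ 25 (mod 53).
Check: 11·25 = 275 = 5·53 + 10.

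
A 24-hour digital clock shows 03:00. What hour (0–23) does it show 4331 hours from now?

Dividing 4331 by 24 gives quotient 180 and remainder 11.
(3 + 11) mod 24 = 14.

14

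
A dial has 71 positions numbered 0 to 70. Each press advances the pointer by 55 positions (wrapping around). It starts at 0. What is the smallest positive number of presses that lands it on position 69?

55⁻¹ ≡ 31 (mod 71) because 55·31 = 1705 = 24·71 + 1.
So x ≡ 31·69 = 2139 ≡ 9 (mod 71).

9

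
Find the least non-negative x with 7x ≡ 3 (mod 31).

The inverse of 7 mod 31 is 9 (since 7·9 = 63 ≡ 1).
So x ≡ 9·3 = 27 ≡ 27 (mod 31).

27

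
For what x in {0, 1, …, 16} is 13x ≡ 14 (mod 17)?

5

The inverse of 13 mod 17 is 4 (since 13·4 = 52 ≡ 1).
Multiplying both sides by 4: x ≡ 4·14 = 56 ≡ 5 (mod 17).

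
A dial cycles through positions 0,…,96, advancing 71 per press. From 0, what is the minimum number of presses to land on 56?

The inverse of 71 mod 97 is 41 (since 71·41 = 2911 ≡ 1).
Multiplying both sides by 41: x ≡ 41·56 = 2296 ≡ 65 (mod 97).

65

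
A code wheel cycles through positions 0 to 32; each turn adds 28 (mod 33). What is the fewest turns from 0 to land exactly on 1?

28·13 = 364 = 11·33 + 1, so 28⁻¹ ≡ 13 (mod 33).

13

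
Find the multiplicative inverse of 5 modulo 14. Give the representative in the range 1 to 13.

5·3 = 15 = 1·14 + 1, so 5⁻¹ ≡ 3 (mod 14).

3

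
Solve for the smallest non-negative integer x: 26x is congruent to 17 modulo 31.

The inverse of 26 mod 31 is 6 (since 26·6 = 156 ≡ 1).
Multiplying both sides by 6: x ≡ 6·17 = 102 ≡ 9 (mod 31).
Check: 26·9 = 234 = 7·31 + 17.

9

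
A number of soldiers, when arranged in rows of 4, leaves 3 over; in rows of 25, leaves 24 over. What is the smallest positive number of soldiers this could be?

Since 25·1 ≡ 1 (mod 4), take x = 24 + 25·((3−24)·1 mod 4) = 24 + 25·3 = 99.
Check: 99 mod 4 = 3, 99 mod 25 = 24.

99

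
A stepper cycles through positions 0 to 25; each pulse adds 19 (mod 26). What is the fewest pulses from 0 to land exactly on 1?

19·11 = 209 = 8·26 + 1, so 19⁻¹ ≡ 11 (mod 26).

11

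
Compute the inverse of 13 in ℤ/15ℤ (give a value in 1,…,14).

7

13·7 = 91 = 6·15 + 1, so 13⁻¹ ≡ 7 (mod 15).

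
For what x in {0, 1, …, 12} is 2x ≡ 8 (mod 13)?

4

2⁻¹ ≡ 7 (mod 13) because 2·7 = 14 = 1·13 + 1.
So x ≡ 7·8 = 56 ≡ 4 (mod 13).
Check: 2·4 = 8 = 0·13 + 8.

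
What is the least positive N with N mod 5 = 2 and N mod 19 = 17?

Since 19·4 ≡ 1 (mod 5), take x = 17 + 19·((2−17)·4 mod 5) = 17 + 19·0 = 17.
Check: 17 mod 5 = 2, 17 mod 19 = 17.

17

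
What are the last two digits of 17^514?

29

Successive squares of 17 mod 100: 17^1≡17, 17^2≡89, 17^4≡21, 17^8≡41, 17^16≡81, 17^32≡61, 17^64≡21, 17^128≡41, 17^256≡81, 17^512≡61.
Since 514 = 2 + 512 in binary, 17^514 ≡ 89·61 ≡ 29 (mod 100).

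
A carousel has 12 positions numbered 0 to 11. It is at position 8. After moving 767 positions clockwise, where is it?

7

767 mod 12 = 11 (since 63·12 = 756).
(8 + 11) mod 12 = 7.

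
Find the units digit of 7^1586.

Powers of 7 mod 10 repeat with period 4: 7, 9, 3, 1.
1586 leaves remainder 2 on division by 4, so 7^1586 ends in 9.

9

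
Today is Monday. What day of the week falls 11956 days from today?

Monday

11956 mod 7 = 0 (since 1708·7 = 11956).
Monday + 0 days → Monday.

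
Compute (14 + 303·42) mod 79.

21

303·42 = 12726.
12726 = 161·79 + 7, so 12726 mod 79 = 7.
(14 + 7) mod 79 = 21.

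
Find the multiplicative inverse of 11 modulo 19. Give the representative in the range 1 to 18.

11·7 = 77 = 4·19 + 1, so 11⁻¹ ≡ 7 (mod 19).

7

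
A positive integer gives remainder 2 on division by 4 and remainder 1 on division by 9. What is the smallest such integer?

x ≡ 2 (mod 4) gives x ∈ {2, 6, 10}.
The first of these with x mod 9 = 1 is 10.

10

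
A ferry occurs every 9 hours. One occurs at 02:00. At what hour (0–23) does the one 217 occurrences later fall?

11

217·9 = 1953.
Dividing 1953 by 24 gives quotient 81 and remainder 9.
(2 + 9) mod 24 = 11.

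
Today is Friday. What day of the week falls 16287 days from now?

16287 mod 7 = 5 (since 2326·7 = 16282).
Friday + 5 days → Wednesday.

Wednesday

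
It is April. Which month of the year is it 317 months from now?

September

317 = 26·12 + 5, so 317 mod 12 = 5.
April + 5 months → September.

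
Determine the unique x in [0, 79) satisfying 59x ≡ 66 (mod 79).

The inverse of 59 mod 79 is 75 (since 59·75 = 4425 ≡ 1).
So x ≡ 75·66 = 4950 ≡ 52 (mod 79).

52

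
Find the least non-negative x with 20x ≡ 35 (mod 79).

The inverse of 20 mod 79 is 4 (since 20·4 = 80 ≡ 1).
So x ≡ 4·35 = 140 ≡ 61 (mod 79).

61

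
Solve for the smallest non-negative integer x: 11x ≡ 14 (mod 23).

11⁻¹ ≡ 21 (mod 23) because 11·21 = 231 = 10·23 + 1.
So x ≡ 21·14 = 294 ≡ 18 (mod 23).
Check: 11·18 = 198 = 8·23 + 14.

18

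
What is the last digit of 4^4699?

4

The units digit of 4^n cycles with period 2: 4, 6, …
4699 leaves remainder 1 on division by 2, so 4^4699 ends in 4.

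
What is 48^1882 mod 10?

Powers of 8 mod 10 repeat with period 4: 8, 4, 2, 6.
1882 mod 4 = 2, so the last digit matches 8^2 = 4.

4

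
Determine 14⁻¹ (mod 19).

15

19 = 1·14 + 5
14 = 2·5 + 4
5 = 1·4 + 1
4 = 4·1 + 0
Back-substituting gives 14·15 ≡ 1 (mod 19).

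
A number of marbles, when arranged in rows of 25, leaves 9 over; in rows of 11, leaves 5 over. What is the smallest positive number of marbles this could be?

159

x ≡ 5 (mod 11) gives x ∈ {5, 16, 27, 38, 49, 60, 71, 82, …}.
The first of these with x mod 25 = 9 is 159.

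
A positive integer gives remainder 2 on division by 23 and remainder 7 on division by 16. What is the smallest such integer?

x ≡ 7 (mod 16) gives x ∈ {7, 23, 39, 55, 71}.
The first of these with x mod 23 = 2 is 71.

71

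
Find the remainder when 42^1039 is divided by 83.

Square-and-reduce mod 83: 42^1≡42, 42^2≡21, 42^4≡26, 42^8≡12, 42^16≡61, 42^32≡69, 42^64≡30, 42^128≡70, 42^256≡3, 42^512≡9, 42^1024≡81.
1039 = 1 + 2 + 4 + 8 + 1024, so 42^1039 ≡ 42·21·26·12·81 ≡ 5 (mod 83).

5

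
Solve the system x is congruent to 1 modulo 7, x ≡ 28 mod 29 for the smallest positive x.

57

x ≡ 1 (mod 7) gives x ∈ {1, 8, 15, 22, 29, 36, 43, 50, …}.
The first of these with x mod 29 = 28 is 57.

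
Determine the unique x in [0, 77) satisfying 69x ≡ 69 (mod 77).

The inverse of 69 mod 77 is 48 (since 69·48 = 3312 ≡ 1).
So x ≡ 48·69 = 3312 ≡ 1 (mod 77).

1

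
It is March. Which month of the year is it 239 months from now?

February

239 − 19·12 = 11, so 239 ≡ 11 (mod 12).
March + 11 months → February.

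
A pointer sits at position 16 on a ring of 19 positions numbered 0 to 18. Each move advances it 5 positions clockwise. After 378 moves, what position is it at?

6

378·5 = 1890.
1890 − 99·19 = 9, so 1890 ≡ 9 (mod 19).
(16 + 9) mod 19 = 6.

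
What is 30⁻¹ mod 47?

11

30·11 = 330 = 7·47 + 1, so 30⁻¹ ≡ 11 (mod 47).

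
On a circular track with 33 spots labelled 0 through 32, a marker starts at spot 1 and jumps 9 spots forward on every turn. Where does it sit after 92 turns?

92·9 = 828.
828 mod 33 = 3 (since 25·33 = 825).
(1 + 3) mod 33 = 4.

4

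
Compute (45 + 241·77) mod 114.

20

241·77 = 18557.
18557 mod 114 = 89 (since 162·114 = 18468).
(45 + 89) mod 114 = 20.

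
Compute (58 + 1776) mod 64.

1776 = 27·64 + 48, so 1776 mod 64 = 48.
(58 + 48) mod 64 = 42.

42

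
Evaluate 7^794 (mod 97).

86

By repeated squaring mod 97: 7^1≡7, 7^2≡49, 7^4≡73, 7^8≡91, 7^16≡36, 7^32≡35, 7^64≡61, 7^128≡35, 7^256≡61, 7^512≡35.
794 = 2 + 8 + 16 + 256 + 512, so 7^794 ≡ 49·91·36·61·35 ≡ 86 (mod 97).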